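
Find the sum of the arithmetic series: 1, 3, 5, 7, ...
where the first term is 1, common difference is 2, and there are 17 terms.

Sₙ = n/2 × (first + last)
Last term = a + (n-1)d = 1 + (17-1)×2 = 33
S_17 = 17/2 × (1 + 33)
S_17 = 17/2 × 34 = 289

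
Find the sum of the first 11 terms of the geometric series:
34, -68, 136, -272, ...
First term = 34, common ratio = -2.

Sₙ = a(1 - rⁿ) / (1 - r)
S_11 = 34(1 - (-2)^11) / (1 - (-2))
S_11 = 34(1 - (-2048)) / (3)
S_11 = 23222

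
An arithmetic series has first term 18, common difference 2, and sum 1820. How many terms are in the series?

Using S = n/2 × [2a + (n-1)d]
1820 = n/2 × [2(18) + (n-1)(2)]
1820 = n/2 × [36 + 2n - 2]
3640 = n × [34 + 2n]
2n² + (34)n - 3640 = 0
Discriminant: Δ = (34)² - 4(2)(-3640) = 1156 + 29120 = 30276
√Δ = 174
n = [-(34) + √Δ] / (2·2) = (-34 + 174) / 4 = 140 / 4 = 35
(The negative root is discarded since n must be a positive integer.)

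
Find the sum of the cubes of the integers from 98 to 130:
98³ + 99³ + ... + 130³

Use ∑_{k=1}^{n} k³ = [n(n+1)/2]², then subtract the first 97 terms.
∑_{k=1}^{130} k³ = [130×131/2]² = 8515² = 72505225
∑_{k=1}^{97} k³ = [97×98/2]² = 4753² = 22591009
∑_{k=98}^{130} k³ = 72505225 - 22591009 = 49914216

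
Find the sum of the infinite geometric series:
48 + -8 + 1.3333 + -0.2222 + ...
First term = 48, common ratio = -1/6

For |r| < 1, S = a / (1 - r)
S = 48 / (1 - (-1/6))
S = 48 / (7/6)
S = 288/7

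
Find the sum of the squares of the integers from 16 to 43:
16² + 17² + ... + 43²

Use ∑_{k=1}^{n} k² = n(n+1)(2n+1)/6, then subtract the first 15 terms.
∑_{k=1}^{43} k² = 43×44×87/6 = 27434
∑_{k=1}^{15} k² = 15×16×31/6 = 1240
∑_{k=16}^{43} k² = 27434 - 1240 = 26194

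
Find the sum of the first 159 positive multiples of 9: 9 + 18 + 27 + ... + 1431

Factor out 9: = 9(1 + 2 + ... + 159) = 9 × n(n+1)/2
= 9 × 159×160/2
= 9 × 12720
= 114480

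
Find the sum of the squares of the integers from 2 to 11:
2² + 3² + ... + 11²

Use ∑_{k=1}^{n} k² = n(n+1)(2n+1)/6, then subtract the first 1 terms.
∑_{k=1}^{11} k² = 11×12×23/6 = 506
∑_{k=1}^{1} k² = 1×2×3/6 = 1
∑_{k=2}^{11} k² = 506 - 1 = 505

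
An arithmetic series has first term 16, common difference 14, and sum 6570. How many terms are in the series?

Using S = n/2 × [2a + (n-1)d]
6570 = n/2 × [2(16) + (n-1)(14)]
6570 = n/2 × [32 + 14n - 14]
13140 = n × [18 + 14n]
14n² + (18)n - 13140 = 0
Discriminant: Δ = (18)² - 4(14)(-13140) = 324 + 735840 = 736164
√Δ = 858
n = [-(18) + √Δ] / (2·14) = (-18 + 858) / 28 = 840 / 28 = 30
(The negative root is discarded since n must be a positive integer.)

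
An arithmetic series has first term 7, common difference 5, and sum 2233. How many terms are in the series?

Using S = n/2 × [2a + (n-1)d]
2233 = n/2 × [2(7) + (n-1)(5)]
2233 = n/2 × [14 + 5n - 5]
4466 = n × [9 + 5n]
5n² + (9)n - 4466 = 0
Discriminant: Δ = (9)² - 4(5)(-4466) = 81 + 89320 = 89401
√Δ = 299
n = [-(9) + √Δ] / (2·5) = (-9 + 299) / 10 = 290 / 10 = 29
(The negative root is discarded since n must be a positive integer.)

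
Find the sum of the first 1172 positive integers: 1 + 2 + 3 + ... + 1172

Formula: ∑k = n(n+1)/2
= 1172×1173/2
= 1374756/2
= 687378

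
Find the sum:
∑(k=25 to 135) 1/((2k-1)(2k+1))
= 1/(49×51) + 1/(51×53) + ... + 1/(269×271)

Partial fractions: 1/((2k-1)(2k+1)) = (1/2)[1/(2k-1) - 1/(2k+1)]
The series telescopes:
= (1/2)[1/49 - 1/271]
= 111/13279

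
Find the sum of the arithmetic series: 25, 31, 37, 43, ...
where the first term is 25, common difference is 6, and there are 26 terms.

Sₙ = n/2 × (first + last)
Last term = a + (n-1)d = 25 + (26-1)×6 = 175
S_26 = 26/2 × (25 + 175)
S_26 = 26/2 × 200 = 2600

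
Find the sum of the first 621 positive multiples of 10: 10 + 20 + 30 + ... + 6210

Factor out 10: = 10(1 + 2 + ... + 621) = 10 × n(n+1)/2
= 10 × 621×622/2
= 10 × 193131
= 1931310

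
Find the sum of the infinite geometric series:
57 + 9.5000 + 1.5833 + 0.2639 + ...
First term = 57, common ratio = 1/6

For |r| < 1, S = a / (1 - r)
S = 57 / (1 - (1/6))
S = 57 / (5/6)
S = 342/5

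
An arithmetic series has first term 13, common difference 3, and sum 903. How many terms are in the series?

Using S = n/2 × [2a + (n-1)d]
903 = n/2 × [2(13) + (n-1)(3)]
903 = n/2 × [26 + 3n - 3]
1806 = n × [23 + 3n]
3n² + (23)n - 1806 = 0
Discriminant: Δ = (23)² - 4(3)(-1806) = 529 + 21672 = 22201
√Δ = 149
n = [-(23) + √Δ] / (2·3) = (-23 + 149) / 6 = 126 / 6 = 21
(The negative root is discarded since n must be a positive integer.)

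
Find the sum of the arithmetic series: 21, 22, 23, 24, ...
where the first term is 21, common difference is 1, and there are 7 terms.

Sₙ = n/2 × (first + last)
Last term = a + (n-1)d = 21 + (7-1)×1 = 27
S_7 = 7/2 × (21 + 27)
S_7 = 7/2 × 48 = 168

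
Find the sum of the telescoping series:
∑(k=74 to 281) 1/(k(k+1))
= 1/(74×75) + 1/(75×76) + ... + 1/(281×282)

Partial fractions: 1/(k(k+1)) = 1/k - 1/(k+1)
The series telescopes:
= (1/74 - 1/75) + (1/75 - 1/76) + ... + (1/281 - 1/282)
= 1/74 - 1/282
= 52/5217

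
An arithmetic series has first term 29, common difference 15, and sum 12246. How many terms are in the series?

Using S = n/2 × [2a + (n-1)d]
12246 = n/2 × [2(29) + (n-1)(15)]
12246 = n/2 × [58 + 15n - 15]
24492 = n × [43 + 15n]
15n² + (43)n - 24492 = 0
Discriminant: Δ = (43)² - 4(15)(-24492) = 1849 + 1469520 = 1471369
√Δ = 1213
n = [-(43) + √Δ] / (2·15) = (-43 + 1213) / 30 = 1170 / 30 = 39
(The negative root is discarded since n must be a positive integer.)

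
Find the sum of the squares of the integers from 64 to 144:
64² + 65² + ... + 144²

Use ∑_{k=1}^{n} k² = n(n+1)(2n+1)/6, then subtract the first 63 terms.
∑_{k=1}^{144} k² = 144×145×289/6 = 1005720
∑_{k=1}^{63} k² = 63×64×127/6 = 85344
∑_{k=64}^{144} k² = 1005720 - 85344 = 920376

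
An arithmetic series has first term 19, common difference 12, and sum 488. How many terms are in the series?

Using S = n/2 × [2a + (n-1)d]
488 = n/2 × [2(19) + (n-1)(12)]
488 = n/2 × [38 + 12n - 12]
976 = n × [26 + 12n]
12n² + (26)n - 976 = 0
Discriminant: Δ = (26)² - 4(12)(-976) = 676 + 46848 = 47524
√Δ = 218
n = [-(26) + √Δ] / (2·12) = (-26 + 218) / 24 = 192 / 24 = 8
(The negative root is discarded since n must be a positive integer.)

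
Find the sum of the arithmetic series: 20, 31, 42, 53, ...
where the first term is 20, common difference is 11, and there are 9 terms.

Sₙ = n/2 × (first + last)
Last term = a + (n-1)d = 20 + (9-1)×11 = 108
S_9 = 9/2 × (20 + 108)
S_9 = 9/2 × 128 = 576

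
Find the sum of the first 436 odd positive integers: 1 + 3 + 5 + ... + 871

Sum of first n odd numbers = n²
= 436²
= 190096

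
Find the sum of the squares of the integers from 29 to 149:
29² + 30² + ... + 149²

Use ∑_{k=1}^{n} k² = n(n+1)(2n+1)/6, then subtract the first 28 terms.
∑_{k=1}^{149} k² = 149×150×299/6 = 1113775
∑_{k=1}^{28} k² = 28×29×57/6 = 7714
∑_{k=29}^{149} k² = 1113775 - 7714 = 1106061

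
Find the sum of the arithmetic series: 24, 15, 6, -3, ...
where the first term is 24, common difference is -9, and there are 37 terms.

Sₙ = n/2 × (first + last)
Last term = a + (n-1)d = 24 + (37-1)×(-9) = -300
S_37 = 37/2 × (24 + (-300))
S_37 = 37/2 × (-276) = -5106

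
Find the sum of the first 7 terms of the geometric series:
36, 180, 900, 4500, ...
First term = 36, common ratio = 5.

Sₙ = a(1 - rⁿ) / (1 - r)
S_7 = 36(1 - 5^7) / (1 - 5)
S_7 = 36(1 - 78125) / (-4)
S_7 = 703116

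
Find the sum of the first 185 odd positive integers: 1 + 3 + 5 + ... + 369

Sum of first n odd numbers = n²
= 185²
= 34225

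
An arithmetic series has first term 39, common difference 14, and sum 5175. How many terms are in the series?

Using S = n/2 × [2a + (n-1)d]
5175 = n/2 × [2(39) + (n-1)(14)]
5175 = n/2 × [78 + 14n - 14]
10350 = n × [64 + 14n]
14n² + (64)n - 10350 = 0
Discriminant: Δ = (64)² - 4(14)(-10350) = 4096 + 579600 = 583696
√Δ = 764
n = [-(64) + √Δ] / (2·14) = (-64 + 764) / 28 = 700 / 28 = 25
(The negative root is discarded since n must be a positive integer.)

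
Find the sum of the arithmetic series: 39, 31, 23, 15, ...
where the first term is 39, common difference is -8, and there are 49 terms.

Sₙ = n/2 × (first + last)
Last term = a + (n-1)d = 39 + (49-1)×(-8) = -345
S_49 = 49/2 × (39 + (-345))
S_49 = 49/2 × (-306) = -7497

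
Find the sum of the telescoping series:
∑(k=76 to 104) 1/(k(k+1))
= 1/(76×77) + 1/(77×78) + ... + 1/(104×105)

Partial fractions: 1/(k(k+1)) = 1/k - 1/(k+1)
The series telescopes:
= (1/76 - 1/77) + (1/77 - 1/78) + ... + (1/104 - 1/105)
= 1/76 - 1/105
= 29/7980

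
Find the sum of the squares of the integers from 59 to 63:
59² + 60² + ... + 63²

Use ∑_{k=1}^{n} k² = n(n+1)(2n+1)/6, then subtract the first 58 terms.
∑_{k=1}^{63} k² = 63×64×127/6 = 85344
∑_{k=1}^{58} k² = 58×59×117/6 = 66729
∑_{k=59}^{63} k² = 85344 - 66729 = 18615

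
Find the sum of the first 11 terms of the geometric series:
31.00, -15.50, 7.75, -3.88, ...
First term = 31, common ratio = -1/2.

Sₙ = a(1 - rⁿ) / (1 - r)
S_11 = 31(1 - (-1/2)^11) / (1 - (-1/2))
S_11 = 31(1 - (-1/2048)) / (3/2)
S_11 = 21173/1024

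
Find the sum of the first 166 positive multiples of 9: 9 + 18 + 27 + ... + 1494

Factor out 9: = 9(1 + 2 + ... + 166) = 9 × n(n+1)/2
= 9 × 166×167/2
= 9 × 13861
= 124749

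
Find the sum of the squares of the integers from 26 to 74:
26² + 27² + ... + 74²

Use ∑_{k=1}^{n} k² = n(n+1)(2n+1)/6, then subtract the first 25 terms.
∑_{k=1}^{74} k² = 74×75×149/6 = 137825
∑_{k=1}^{25} k² = 25×26×51/6 = 5525
∑_{k=26}^{74} k² = 137825 - 5525 = 132300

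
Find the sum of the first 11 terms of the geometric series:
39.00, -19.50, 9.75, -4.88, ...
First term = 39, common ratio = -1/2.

Sₙ = a(1 - rⁿ) / (1 - r)
S_11 = 39(1 - (-1/2)^11) / (1 - (-1/2))
S_11 = 39(1 - (-1/2048)) / (3/2)
S_11 = 26637/1024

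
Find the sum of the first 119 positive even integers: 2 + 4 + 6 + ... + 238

Sum of first n even numbers = n(n+1)
= 119×120
= 14280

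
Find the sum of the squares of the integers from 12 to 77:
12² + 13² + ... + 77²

Use ∑_{k=1}^{n} k² = n(n+1)(2n+1)/6, then subtract the first 11 terms.
∑_{k=1}^{77} k² = 77×78×155/6 = 155155
∑_{k=1}^{11} k² = 11×12×23/6 = 506
∑_{k=12}^{77} k² = 155155 - 506 = 154649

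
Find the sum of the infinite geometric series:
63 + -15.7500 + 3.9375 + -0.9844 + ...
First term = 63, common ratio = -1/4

For |r| < 1, S = a / (1 - r)
S = 63 / (1 - (-1/4))
S = 63 / (5/4)
S = 252/5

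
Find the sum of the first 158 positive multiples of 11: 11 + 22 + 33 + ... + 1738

Factor out 11: = 11(1 + 2 + ... + 158) = 11 × n(n+1)/2
= 11 × 158×159/2
= 11 × 12561
= 138171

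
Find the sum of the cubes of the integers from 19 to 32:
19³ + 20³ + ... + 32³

Use ∑_{k=1}^{n} k³ = [n(n+1)/2]², then subtract the first 18 terms.
∑_{k=1}^{32} k³ = [32×33/2]² = 528² = 278784
∑_{k=1}^{18} k³ = [18×19/2]² = 171² = 29241
∑_{k=19}^{32} k³ = 278784 - 29241 = 249543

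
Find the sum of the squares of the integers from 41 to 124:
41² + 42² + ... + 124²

Use ∑_{k=1}^{n} k² = n(n+1)(2n+1)/6, then subtract the first 40 terms.
∑_{k=1}^{124} k² = 124×125×249/6 = 643250
∑_{k=1}^{40} k² = 40×41×81/6 = 22140
∑_{k=41}^{124} k² = 643250 - 22140 = 621110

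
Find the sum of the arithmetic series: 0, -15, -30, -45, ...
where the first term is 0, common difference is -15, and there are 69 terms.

Sₙ = n/2 × (first + last)
Last term = a + (n-1)d = 0 + (69-1)×(-15) = -1020
S_69 = 69/2 × (0 + (-1020))
S_69 = 69/2 × (-1020) = -35190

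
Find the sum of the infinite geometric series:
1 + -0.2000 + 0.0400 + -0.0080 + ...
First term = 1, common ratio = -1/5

For |r| < 1, S = a / (1 - r)
S = 1 / (1 - (-1/5))
S = 1 / (6/5)
S = 5/6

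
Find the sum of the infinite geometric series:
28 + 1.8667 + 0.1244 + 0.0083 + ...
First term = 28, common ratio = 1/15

For |r| < 1, S = a / (1 - r)
S = 28 / (1 - (1/15))
S = 28 / (14/15)
S = 30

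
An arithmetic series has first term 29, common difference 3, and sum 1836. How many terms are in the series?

Using S = n/2 × [2a + (n-1)d]
1836 = n/2 × [2(29) + (n-1)(3)]
1836 = n/2 × [58 + 3n - 3]
3672 = n × [55 + 3n]
3n² + (55)n - 3672 = 0
Discriminant: Δ = (55)² - 4(3)(-3672) = 3025 + 44064 = 47089
√Δ = 217
n = [-(55) + √Δ] / (2·3) = (-55 + 217) / 6 = 162 / 6 = 27
(The negative root is discarded since n must be a positive integer.)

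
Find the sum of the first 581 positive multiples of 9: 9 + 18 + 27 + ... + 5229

Factor out 9: = 9(1 + 2 + ... + 581) = 9 × n(n+1)/2
= 9 × 581×582/2
= 9 × 169071
= 1521639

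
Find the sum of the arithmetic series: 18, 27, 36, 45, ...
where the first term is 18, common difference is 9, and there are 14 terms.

Sₙ = n/2 × (first + last)
Last term = a + (n-1)d = 18 + (14-1)×9 = 135
S_14 = 14/2 × (18 + 135)
S_14 = 14/2 × 153 = 1071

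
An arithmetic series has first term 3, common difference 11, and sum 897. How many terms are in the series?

Using S = n/2 × [2a + (n-1)d]
897 = n/2 × [2(3) + (n-1)(11)]
897 = n/2 × [6 + 11n - 11]
1794 = n × [-5 + 11n]
11n² + (-5)n - 1794 = 0
Discriminant: Δ = (-5)² - 4(11)(-1794) = 25 + 78936 = 78961
√Δ = 281
n = [-(-5) + √Δ] / (2·11) = (5 + 281) / 22 = 286 / 22 = 13
(The negative root is discarded since n must be a positive integer.)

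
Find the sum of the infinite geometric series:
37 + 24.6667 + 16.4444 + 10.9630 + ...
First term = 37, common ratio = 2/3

For |r| < 1, S = a / (1 - r)
S = 37 / (1 - (2/3))
S = 37 / (1/3)
S = 111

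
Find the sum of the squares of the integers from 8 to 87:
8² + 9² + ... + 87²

Use ∑_{k=1}^{n} k² = n(n+1)(2n+1)/6, then subtract the first 7 terms.
∑_{k=1}^{87} k² = 87×88×175/6 = 223300
∑_{k=1}^{7} k² = 7×8×15/6 = 140
∑_{k=8}^{87} k² = 223300 - 140 = 223160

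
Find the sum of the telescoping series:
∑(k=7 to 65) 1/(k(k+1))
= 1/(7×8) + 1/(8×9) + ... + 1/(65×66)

Partial fractions: 1/(k(k+1)) = 1/k - 1/(k+1)
The series telescopes:
= (1/7 - 1/8) + (1/8 - 1/9) + ... + (1/65 - 1/66)
= 1/7 - 1/66
= 59/462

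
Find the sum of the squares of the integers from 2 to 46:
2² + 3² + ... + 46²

Use ∑_{k=1}^{n} k² = n(n+1)(2n+1)/6, then subtract the first 1 terms.
∑_{k=1}^{46} k² = 46×47×93/6 = 33511
∑_{k=1}^{1} k² = 1×2×3/6 = 1
∑_{k=2}^{46} k² = 33511 - 1 = 33510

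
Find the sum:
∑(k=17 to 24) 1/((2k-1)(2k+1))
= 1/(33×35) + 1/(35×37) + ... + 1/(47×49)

Partial fractions: 1/((2k-1)(2k+1)) = (1/2)[1/(2k-1) - 1/(2k+1)]
The series telescopes:
= (1/2)[1/33 - 1/49]
= 8/1617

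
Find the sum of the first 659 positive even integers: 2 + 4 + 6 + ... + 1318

Sum of first n even numbers = n(n+1)
= 659×660
= 434940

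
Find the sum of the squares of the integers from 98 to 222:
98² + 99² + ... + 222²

Use ∑_{k=1}^{n} k² = n(n+1)(2n+1)/6, then subtract the first 97 terms.
∑_{k=1}^{222} k² = 222×223×445/6 = 3671695
∑_{k=1}^{97} k² = 97×98×195/6 = 308945
∑_{k=98}^{222} k² = 3671695 - 308945 = 3362750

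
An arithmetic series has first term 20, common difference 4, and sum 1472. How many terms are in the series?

Using S = n/2 × [2a + (n-1)d]
1472 = n/2 × [2(20) + (n-1)(4)]
1472 = n/2 × [40 + 4n - 4]
2944 = n × [36 + 4n]
4n² + (36)n - 2944 = 0
Discriminant: Δ = (36)² - 4(4)(-2944) = 1296 + 47104 = 48400
√Δ = 220
n = [-(36) + √Δ] / (2·4) = (-36 + 220) / 8 = 184 / 8 = 23
(The negative root is discarded since n must be a positive integer.)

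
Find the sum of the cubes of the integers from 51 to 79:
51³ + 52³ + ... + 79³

Use ∑_{k=1}^{n} k³ = [n(n+1)/2]², then subtract the first 50 terms.
∑_{k=1}^{79} k³ = [79×80/2]² = 3160² = 9985600
∑_{k=1}^{50} k³ = [50×51/2]² = 1275² = 1625625
∑_{k=51}^{79} k³ = 9985600 - 1625625 = 8359975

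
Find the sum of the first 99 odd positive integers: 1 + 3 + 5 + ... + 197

Sum of first n odd numbers = n²
= 99²
= 9801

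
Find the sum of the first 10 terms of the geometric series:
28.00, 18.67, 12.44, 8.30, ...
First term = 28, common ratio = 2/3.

Sₙ = a(1 - rⁿ) / (1 - r)
S_10 = 28(1 - (2/3)^10) / (1 - (2/3))
S_10 = 28(1 - (1024/59049)) / (1/3)
S_10 = 1624700/19683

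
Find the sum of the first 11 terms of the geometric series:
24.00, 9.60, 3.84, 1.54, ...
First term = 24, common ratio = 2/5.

Sₙ = a(1 - rⁿ) / (1 - r)
S_11 = 24(1 - (2/5)^11) / (1 - (2/5))
S_11 = 24(1 - (2048/48828125)) / (3/5)
S_11 = 390608616/9765625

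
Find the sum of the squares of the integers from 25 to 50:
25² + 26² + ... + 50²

Use ∑_{k=1}^{n} k² = n(n+1)(2n+1)/6, then subtract the first 24 terms.
∑_{k=1}^{50} k² = 50×51×101/6 = 42925
∑_{k=1}^{24} k² = 24×25×49/6 = 4900
∑_{k=25}^{50} k² = 42925 - 4900 = 38025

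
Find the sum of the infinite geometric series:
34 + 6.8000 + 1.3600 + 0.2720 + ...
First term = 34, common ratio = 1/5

For |r| < 1, S = a / (1 - r)
S = 34 / (1 - (1/5))
S = 34 / (4/5)
S = 85/2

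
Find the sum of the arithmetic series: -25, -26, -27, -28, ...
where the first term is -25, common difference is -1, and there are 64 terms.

Sₙ = n/2 × (first + last)
Last term = a + (n-1)d = -25 + (64-1)×(-1) = -88
S_64 = 64/2 × (-25 + (-88))
S_64 = 64/2 × (-113) = -3616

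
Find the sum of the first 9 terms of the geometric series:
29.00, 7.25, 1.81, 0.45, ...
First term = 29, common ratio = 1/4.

Sₙ = a(1 - rⁿ) / (1 - r)
S_9 = 29(1 - (1/4)^9) / (1 - (1/4))
S_9 = 29(1 - (1/262144)) / (3/4)
S_9 = 2534049/65536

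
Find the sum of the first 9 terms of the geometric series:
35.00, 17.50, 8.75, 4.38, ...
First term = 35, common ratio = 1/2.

Sₙ = a(1 - rⁿ) / (1 - r)
S_9 = 35(1 - (1/2)^9) / (1 - (1/2))
S_9 = 35(1 - (1/512)) / (1/2)
S_9 = 17885/256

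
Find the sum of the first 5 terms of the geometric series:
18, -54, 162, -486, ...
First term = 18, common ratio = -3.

Sₙ = a(1 - rⁿ) / (1 - r)
S_5 = 18(1 - (-3)^5) / (1 - (-3))
S_5 = 18(1 - (-243)) / (4)
S_5 = 1098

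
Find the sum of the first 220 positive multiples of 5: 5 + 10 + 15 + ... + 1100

Factor out 5: = 5(1 + 2 + ... + 220) = 5 × n(n+1)/2
= 5 × 220×221/2
= 5 × 24310
= 121550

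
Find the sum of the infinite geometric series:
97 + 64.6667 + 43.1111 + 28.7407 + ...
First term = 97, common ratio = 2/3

For |r| < 1, S = a / (1 - r)
S = 97 / (1 - (2/3))
S = 97 / (1/3)
S = 291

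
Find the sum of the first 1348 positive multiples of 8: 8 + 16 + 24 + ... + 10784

Factor out 8: = 8(1 + 2 + ... + 1348) = 8 × n(n+1)/2
= 8 × 1348×1349/2
= 8 × 909226
= 7273808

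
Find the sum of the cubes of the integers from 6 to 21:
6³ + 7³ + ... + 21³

Use ∑_{k=1}^{n} k³ = [n(n+1)/2]², then subtract the first 5 terms.
∑_{k=1}^{21} k³ = [21×22/2]² = 231² = 53361
∑_{k=1}^{5} k³ = [5×6/2]² = 15² = 225
∑_{k=6}^{21} k³ = 53361 - 225 = 53136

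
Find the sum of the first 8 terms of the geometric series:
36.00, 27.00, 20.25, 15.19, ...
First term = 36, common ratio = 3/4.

Sₙ = a(1 - rⁿ) / (1 - r)
S_8 = 36(1 - (3/4)^8) / (1 - (3/4))
S_8 = 36(1 - (6561/65536)) / (1/4)
S_8 = 530775/4096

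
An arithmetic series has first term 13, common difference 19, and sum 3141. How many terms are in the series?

Using S = n/2 × [2a + (n-1)d]
3141 = n/2 × [2(13) + (n-1)(19)]
3141 = n/2 × [26 + 19n - 19]
6282 = n × [7 + 19n]
19n² + (7)n - 6282 = 0
Discriminant: Δ = (7)² - 4(19)(-6282) = 49 + 477432 = 477481
√Δ = 691
n = [-(7) + √Δ] / (2·19) = (-7 + 691) / 38 = 684 / 38 = 18
(The negative root is discarded since n must be a positive integer.)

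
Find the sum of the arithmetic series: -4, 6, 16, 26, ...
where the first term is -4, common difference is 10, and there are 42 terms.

Sₙ = n/2 × (first + last)
Last term = a + (n-1)d = -4 + (42-1)×10 = 406
S_42 = 42/2 × (-4 + 406)
S_42 = 42/2 × 402 = 8442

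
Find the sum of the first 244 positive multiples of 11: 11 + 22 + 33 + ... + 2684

Factor out 11: = 11(1 + 2 + ... + 244) = 11 × n(n+1)/2
= 11 × 244×245/2
= 11 × 29890
= 328790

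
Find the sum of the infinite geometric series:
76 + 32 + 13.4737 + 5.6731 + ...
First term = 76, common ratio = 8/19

For |r| < 1, S = a / (1 - r)
S = 76 / (1 - (8/19))
S = 76 / (11/19)
S = 1444/11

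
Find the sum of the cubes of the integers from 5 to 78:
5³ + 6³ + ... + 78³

Use ∑_{k=1}^{n} k³ = [n(n+1)/2]², then subtract the first 4 terms.
∑_{k=1}^{78} k³ = [78×79/2]² = 3081² = 9492561
∑_{k=1}^{4} k³ = [4×5/2]² = 10² = 100
∑_{k=5}^{78} k³ = 9492561 - 100 = 9492461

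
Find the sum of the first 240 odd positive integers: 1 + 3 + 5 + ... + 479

Sum of first n odd numbers = n²
= 240²
= 57600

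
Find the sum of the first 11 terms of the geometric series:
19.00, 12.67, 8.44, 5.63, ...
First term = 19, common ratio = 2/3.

Sₙ = a(1 - rⁿ) / (1 - r)
S_11 = 19(1 - (2/3)^11) / (1 - (2/3))
S_11 = 19(1 - (2048/177147)) / (1/3)
S_11 = 3326881/59049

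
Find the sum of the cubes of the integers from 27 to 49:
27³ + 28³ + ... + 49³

Use ∑_{k=1}^{n} k³ = [n(n+1)/2]², then subtract the first 26 terms.
∑_{k=1}^{49} k³ = [49×50/2]² = 1225² = 1500625
∑_{k=1}^{26} k³ = [26×27/2]² = 351² = 123201
∑_{k=27}^{49} k³ = 1500625 - 123201 = 1377424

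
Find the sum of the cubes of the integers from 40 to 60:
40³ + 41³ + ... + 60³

Use ∑_{k=1}^{n} k³ = [n(n+1)/2]², then subtract the first 39 terms.
∑_{k=1}^{60} k³ = [60×61/2]² = 1830² = 3348900
∑_{k=1}^{39} k³ = [39×40/2]² = 780² = 608400
∑_{k=40}^{60} k³ = 3348900 - 608400 = 2740500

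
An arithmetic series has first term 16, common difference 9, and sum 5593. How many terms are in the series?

Using S = n/2 × [2a + (n-1)d]
5593 = n/2 × [2(16) + (n-1)(9)]
5593 = n/2 × [32 + 9n - 9]
11186 = n × [23 + 9n]
9n² + (23)n - 11186 = 0
Discriminant: Δ = (23)² - 4(9)(-11186) = 529 + 402696 = 403225
√Δ = 635
n = [-(23) + √Δ] / (2·9) = (-23 + 635) / 18 = 612 / 18 = 34
(The negative root is discarded since n must be a positive integer.)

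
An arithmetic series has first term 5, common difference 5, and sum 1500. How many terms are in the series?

Using S = n/2 × [2a + (n-1)d]
1500 = n/2 × [2(5) + (n-1)(5)]
1500 = n/2 × [10 + 5n - 5]
3000 = n × [5 + 5n]
5n² + (5)n - 3000 = 0
Discriminant: Δ = (5)² - 4(5)(-3000) = 25 + 60000 = 60025
√Δ = 245
n = [-(5) + √Δ] / (2·5) = (-5 + 245) / 10 = 240 / 10 = 24
(The negative root is discarded since n must be a positive integer.)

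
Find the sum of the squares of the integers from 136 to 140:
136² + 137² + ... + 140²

Use ∑_{k=1}^{n} k² = n(n+1)(2n+1)/6, then subtract the first 135 terms.
∑_{k=1}^{140} k² = 140×141×281/6 = 924490
∑_{k=1}^{135} k² = 135×136×271/6 = 829260
∑_{k=136}^{140} k² = 924490 - 829260 = 95230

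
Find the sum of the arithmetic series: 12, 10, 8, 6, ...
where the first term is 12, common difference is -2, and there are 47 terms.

Sₙ = n/2 × (first + last)
Last term = a + (n-1)d = 12 + (47-1)×(-2) = -80
S_47 = 47/2 × (12 + (-80))
S_47 = 47/2 × (-68) = -1598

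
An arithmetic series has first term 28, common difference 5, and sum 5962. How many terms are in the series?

Using S = n/2 × [2a + (n-1)d]
5962 = n/2 × [2(28) + (n-1)(5)]
5962 = n/2 × [56 + 5n - 5]
11924 = n × [51 + 5n]
5n² + (51)n - 11924 = 0
Discriminant: Δ = (51)² - 4(5)(-11924) = 2601 + 238480 = 241081
√Δ = 491
n = [-(51) + √Δ] / (2·5) = (-51 + 491) / 10 = 440 / 10 = 44
(The negative root is discarded since n must be a positive integer.)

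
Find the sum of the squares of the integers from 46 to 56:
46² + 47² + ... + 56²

Use ∑_{k=1}^{n} k² = n(n+1)(2n+1)/6, then subtract the first 45 terms.
∑_{k=1}^{56} k² = 56×57×113/6 = 60116
∑_{k=1}^{45} k² = 45×46×91/6 = 31395
∑_{k=46}^{56} k² = 60116 - 31395 = 28721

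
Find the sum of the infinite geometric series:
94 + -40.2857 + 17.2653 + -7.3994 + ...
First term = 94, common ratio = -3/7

For |r| < 1, S = a / (1 - r)
S = 94 / (1 - (-3/7))
S = 94 / (10/7)
S = 329/5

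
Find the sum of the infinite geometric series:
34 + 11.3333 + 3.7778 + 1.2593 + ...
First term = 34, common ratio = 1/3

For |r| < 1, S = a / (1 - r)
S = 34 / (1 - (1/3))
S = 34 / (2/3)
S = 51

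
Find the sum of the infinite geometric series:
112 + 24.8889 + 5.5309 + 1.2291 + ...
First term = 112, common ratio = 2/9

For |r| < 1, S = a / (1 - r)
S = 112 / (1 - (2/9))
S = 112 / (7/9)
S = 144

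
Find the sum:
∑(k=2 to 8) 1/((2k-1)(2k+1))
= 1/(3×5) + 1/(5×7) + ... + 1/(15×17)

Partial fractions: 1/((2k-1)(2k+1)) = (1/2)[1/(2k-1) - 1/(2k+1)]
The series telescopes:
= (1/2)[1/3 - 1/17]
= 7/51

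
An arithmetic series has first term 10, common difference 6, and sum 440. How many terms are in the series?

Using S = n/2 × [2a + (n-1)d]
440 = n/2 × [2(10) + (n-1)(6)]
440 = n/2 × [20 + 6n - 6]
880 = n × [14 + 6n]
6n² + (14)n - 880 = 0
Discriminant: Δ = (14)² - 4(6)(-880) = 196 + 21120 = 21316
√Δ = 146
n = [-(14) + √Δ] / (2·6) = (-14 + 146) / 12 = 132 / 12 = 11
(The negative root is discarded since n must be a positive integer.)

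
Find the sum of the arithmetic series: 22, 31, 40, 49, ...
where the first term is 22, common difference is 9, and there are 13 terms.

Sₙ = n/2 × (first + last)
Last term = a + (n-1)d = 22 + (13-1)×9 = 130
S_13 = 13/2 × (22 + 130)
S_13 = 13/2 × 152 = 988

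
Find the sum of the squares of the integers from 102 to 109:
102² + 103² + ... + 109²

Use ∑_{k=1}^{n} k² = n(n+1)(2n+1)/6, then subtract the first 101 terms.
∑_{k=1}^{109} k² = 109×110×219/6 = 437635
∑_{k=1}^{101} k² = 101×102×203/6 = 348551
∑_{k=102}^{109} k² = 437635 - 348551 = 89084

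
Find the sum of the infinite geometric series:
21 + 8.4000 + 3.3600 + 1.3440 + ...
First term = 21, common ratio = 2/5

For |r| < 1, S = a / (1 - r)
S = 21 / (1 - (2/5))
S = 21 / (3/5)
S = 35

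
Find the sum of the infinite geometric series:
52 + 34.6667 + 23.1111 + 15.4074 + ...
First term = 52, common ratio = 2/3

For |r| < 1, S = a / (1 - r)
S = 52 / (1 - (2/3))
S = 52 / (1/3)
S = 156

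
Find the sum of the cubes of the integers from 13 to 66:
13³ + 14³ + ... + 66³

Use ∑_{k=1}^{n} k³ = [n(n+1)/2]², then subtract the first 12 terms.
∑_{k=1}^{66} k³ = [66×67/2]² = 2211² = 4888521
∑_{k=1}^{12} k³ = [12×13/2]² = 78² = 6084
∑_{k=13}^{66} k³ = 4888521 - 6084 = 4882437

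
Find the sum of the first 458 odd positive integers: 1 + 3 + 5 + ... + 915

Sum of first n odd numbers = n²
= 458²
= 209764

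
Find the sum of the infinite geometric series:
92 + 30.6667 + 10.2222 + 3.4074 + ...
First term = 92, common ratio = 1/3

For |r| < 1, S = a / (1 - r)
S = 92 / (1 - (1/3))
S = 92 / (2/3)
S = 138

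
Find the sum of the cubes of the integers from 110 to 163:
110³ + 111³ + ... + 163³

Use ∑_{k=1}^{n} k³ = [n(n+1)/2]², then subtract the first 109 terms.
∑_{k=1}^{163} k³ = [163×164/2]² = 13366² = 178649956
∑_{k=1}^{109} k³ = [109×110/2]² = 5995² = 35940025
∑_{k=110}^{163} k³ = 178649956 - 35940025 = 142709931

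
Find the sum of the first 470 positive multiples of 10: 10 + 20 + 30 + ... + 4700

Factor out 10: = 10(1 + 2 + ... + 470) = 10 × n(n+1)/2
= 10 × 470×471/2
= 10 × 110685
= 1106850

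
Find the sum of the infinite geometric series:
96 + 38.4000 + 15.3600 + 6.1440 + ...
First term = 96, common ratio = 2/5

For |r| < 1, S = a / (1 - r)
S = 96 / (1 - (2/5))
S = 96 / (3/5)
S = 160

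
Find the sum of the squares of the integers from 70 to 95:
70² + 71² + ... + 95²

Use ∑_{k=1}^{n} k² = n(n+1)(2n+1)/6, then subtract the first 69 terms.
∑_{k=1}^{95} k² = 95×96×191/6 = 290320
∑_{k=1}^{69} k² = 69×70×139/6 = 111895
∑_{k=70}^{95} k² = 290320 - 111895 = 178425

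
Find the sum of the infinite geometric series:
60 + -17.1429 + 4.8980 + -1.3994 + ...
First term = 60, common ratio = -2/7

For |r| < 1, S = a / (1 - r)
S = 60 / (1 - (-2/7))
S = 60 / (9/7)
S = 140/3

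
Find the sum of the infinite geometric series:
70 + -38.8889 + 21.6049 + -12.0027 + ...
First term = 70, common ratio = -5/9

For |r| < 1, S = a / (1 - r)
S = 70 / (1 - (-5/9))
S = 70 / (14/9)
S = 45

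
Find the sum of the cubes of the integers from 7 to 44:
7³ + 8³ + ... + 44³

Use ∑_{k=1}^{n} k³ = [n(n+1)/2]², then subtract the first 6 terms.
∑_{k=1}^{44} k³ = [44×45/2]² = 990² = 980100
∑_{k=1}^{6} k³ = [6×7/2]² = 21² = 441
∑_{k=7}^{44} k³ = 980100 - 441 = 979659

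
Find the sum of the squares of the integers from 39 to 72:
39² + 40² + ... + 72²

Use ∑_{k=1}^{n} k² = n(n+1)(2n+1)/6, then subtract the first 38 terms.
∑_{k=1}^{72} k² = 72×73×145/6 = 127020
∑_{k=1}^{38} k² = 38×39×77/6 = 19019
∑_{k=39}^{72} k² = 127020 - 19019 = 108001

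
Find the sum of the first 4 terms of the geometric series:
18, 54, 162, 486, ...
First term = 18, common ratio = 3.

Sₙ = a(1 - rⁿ) / (1 - r)
S_4 = 18(1 - 3^4) / (1 - 3)
S_4 = 18(1 - 81) / (-2)
S_4 = 720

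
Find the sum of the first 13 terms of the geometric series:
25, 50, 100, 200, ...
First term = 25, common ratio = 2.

Sₙ = a(1 - rⁿ) / (1 - r)
S_13 = 25(1 - 2^13) / (1 - 2)
S_13 = 25(1 - 8192) / (-1)
S_13 = 204775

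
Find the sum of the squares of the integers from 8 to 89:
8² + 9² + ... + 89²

Use ∑_{k=1}^{n} k² = n(n+1)(2n+1)/6, then subtract the first 7 terms.
∑_{k=1}^{89} k² = 89×90×179/6 = 238965
∑_{k=1}^{7} k² = 7×8×15/6 = 140
∑_{k=8}^{89} k² = 238965 - 140 = 238825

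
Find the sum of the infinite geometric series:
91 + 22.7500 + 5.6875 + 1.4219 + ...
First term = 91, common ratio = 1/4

For |r| < 1, S = a / (1 - r)
S = 91 / (1 - (1/4))
S = 91 / (3/4)
S = 364/3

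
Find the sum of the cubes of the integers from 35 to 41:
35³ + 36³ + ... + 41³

Use ∑_{k=1}^{n} k³ = [n(n+1)/2]², then subtract the first 34 terms.
∑_{k=1}^{41} k³ = [41×42/2]² = 861² = 741321
∑_{k=1}^{34} k³ = [34×35/2]² = 595² = 354025
∑_{k=35}^{41} k³ = 741321 - 354025 = 387296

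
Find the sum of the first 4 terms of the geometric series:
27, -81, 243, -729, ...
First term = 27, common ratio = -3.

Sₙ = a(1 - rⁿ) / (1 - r)
S_4 = 27(1 - (-3)^4) / (1 - (-3))
S_4 = 27(1 - 81) / (4)
S_4 = -540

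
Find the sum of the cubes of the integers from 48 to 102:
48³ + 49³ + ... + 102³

Use ∑_{k=1}^{n} k³ = [n(n+1)/2]², then subtract the first 47 terms.
∑_{k=1}^{102} k³ = [102×103/2]² = 5253² = 27594009
∑_{k=1}^{47} k³ = [47×48/2]² = 1128² = 1272384
∑_{k=48}^{102} k³ = 27594009 - 1272384 = 26321625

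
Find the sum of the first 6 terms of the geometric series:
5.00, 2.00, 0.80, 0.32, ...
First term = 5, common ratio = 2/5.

Sₙ = a(1 - rⁿ) / (1 - r)
S_6 = 5(1 - (2/5)^6) / (1 - (2/5))
S_6 = 5(1 - (64/15625)) / (3/5)
S_6 = 5187/625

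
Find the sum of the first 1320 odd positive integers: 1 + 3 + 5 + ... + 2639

Sum of first n odd numbers = n²
= 1320²
= 1742400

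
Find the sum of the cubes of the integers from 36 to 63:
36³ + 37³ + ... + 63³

Use ∑_{k=1}^{n} k³ = [n(n+1)/2]², then subtract the first 35 terms.
∑_{k=1}^{63} k³ = [63×64/2]² = 2016² = 4064256
∑_{k=1}^{35} k³ = [35×36/2]² = 630² = 396900
∑_{k=36}^{63} k³ = 4064256 - 396900 = 3667356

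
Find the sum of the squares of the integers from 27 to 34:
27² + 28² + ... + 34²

Use ∑_{k=1}^{n} k² = n(n+1)(2n+1)/6, then subtract the first 26 terms.
∑_{k=1}^{34} k² = 34×35×69/6 = 13685
∑_{k=1}^{26} k² = 26×27×53/6 = 6201
∑_{k=27}^{34} k² = 13685 - 6201 = 7484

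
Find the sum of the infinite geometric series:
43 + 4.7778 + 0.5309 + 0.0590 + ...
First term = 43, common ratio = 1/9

For |r| < 1, S = a / (1 - r)
S = 43 / (1 - (1/9))
S = 43 / (8/9)
S = 387/8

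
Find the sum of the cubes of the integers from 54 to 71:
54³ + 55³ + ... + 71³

Use ∑_{k=1}^{n} k³ = [n(n+1)/2]², then subtract the first 53 terms.
∑_{k=1}^{71} k³ = [71×72/2]² = 2556² = 6533136
∑_{k=1}^{53} k³ = [53×54/2]² = 1431² = 2047761
∑_{k=54}^{71} k³ = 6533136 - 2047761 = 4485375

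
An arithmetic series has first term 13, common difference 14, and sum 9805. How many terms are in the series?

Using S = n/2 × [2a + (n-1)d]
9805 = n/2 × [2(13) + (n-1)(14)]
9805 = n/2 × [26 + 14n - 14]
19610 = n × [12 + 14n]
14n² + (12)n - 19610 = 0
Discriminant: Δ = (12)² - 4(14)(-19610) = 144 + 1098160 = 1098304
√Δ = 1048
n = [-(12) + √Δ] / (2·14) = (-12 + 1048) / 28 = 1036 / 28 = 37
(The negative root is discarded since n must be a positive integer.)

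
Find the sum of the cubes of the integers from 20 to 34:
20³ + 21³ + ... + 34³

Use ∑_{k=1}^{n} k³ = [n(n+1)/2]², then subtract the first 19 terms.
∑_{k=1}^{34} k³ = [34×35/2]² = 595² = 354025
∑_{k=1}^{19} k³ = [19×20/2]² = 190² = 36100
∑_{k=20}^{34} k³ = 354025 - 36100 = 317925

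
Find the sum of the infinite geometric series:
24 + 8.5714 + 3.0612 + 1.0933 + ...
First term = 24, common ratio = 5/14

For |r| < 1, S = a / (1 - r)
S = 24 / (1 - (5/14))
S = 24 / (9/14)
S = 112/3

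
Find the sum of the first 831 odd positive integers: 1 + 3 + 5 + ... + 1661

Sum of first n odd numbers = n²
= 831²
= 690561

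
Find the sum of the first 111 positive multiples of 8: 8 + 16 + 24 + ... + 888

Factor out 8: = 8(1 + 2 + ... + 111) = 8 × n(n+1)/2
= 8 × 111×112/2
= 8 × 6216
= 49728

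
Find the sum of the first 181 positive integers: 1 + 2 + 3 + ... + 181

Formula: ∑k = n(n+1)/2
= 181×182/2
= 32942/2
= 16471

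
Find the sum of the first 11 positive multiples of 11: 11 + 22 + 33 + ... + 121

Factor out 11: = 11(1 + 2 + ... + 11) = 11 × n(n+1)/2
= 11 × 11×12/2
= 11 × 66
= 726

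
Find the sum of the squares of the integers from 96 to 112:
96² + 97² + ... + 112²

Use ∑_{k=1}^{n} k² = n(n+1)(2n+1)/6, then subtract the first 95 terms.
∑_{k=1}^{112} k² = 112×113×225/6 = 474600
∑_{k=1}^{95} k² = 95×96×191/6 = 290320
∑_{k=96}^{112} k² = 474600 - 290320 = 184280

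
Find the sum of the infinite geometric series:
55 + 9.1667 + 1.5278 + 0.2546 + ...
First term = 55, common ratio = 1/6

For |r| < 1, S = a / (1 - r)
S = 55 / (1 - (1/6))
S = 55 / (5/6)
S = 66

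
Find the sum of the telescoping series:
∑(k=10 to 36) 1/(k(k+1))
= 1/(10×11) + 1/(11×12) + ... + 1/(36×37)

Partial fractions: 1/(k(k+1)) = 1/k - 1/(k+1)
The series telescopes:
= (1/10 - 1/11) + (1/11 - 1/12) + ... + (1/36 - 1/37)
= 1/10 - 1/37
= 27/370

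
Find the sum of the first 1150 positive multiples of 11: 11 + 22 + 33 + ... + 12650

Factor out 11: = 11(1 + 2 + ... + 1150) = 11 × n(n+1)/2
= 11 × 1150×1151/2
= 11 × 661825
= 7280075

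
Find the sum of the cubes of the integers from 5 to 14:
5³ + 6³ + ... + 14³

Use ∑_{k=1}^{n} k³ = [n(n+1)/2]², then subtract the first 4 terms.
∑_{k=1}^{14} k³ = [14×15/2]² = 105² = 11025
∑_{k=1}^{4} k³ = [4×5/2]² = 10² = 100
∑_{k=5}^{14} k³ = 11025 - 100 = 10925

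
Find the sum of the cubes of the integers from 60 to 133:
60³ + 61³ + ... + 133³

Use ∑_{k=1}^{n} k³ = [n(n+1)/2]², then subtract the first 59 terms.
∑_{k=1}^{133} k³ = [133×134/2]² = 8911² = 79405921
∑_{k=1}^{59} k³ = [59×60/2]² = 1770² = 3132900
∑_{k=60}^{133} k³ = 79405921 - 3132900 = 76273021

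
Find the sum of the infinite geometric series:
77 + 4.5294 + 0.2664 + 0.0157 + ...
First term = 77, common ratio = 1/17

For |r| < 1, S = a / (1 - r)
S = 77 / (1 - (1/17))
S = 77 / (16/17)
S = 1309/16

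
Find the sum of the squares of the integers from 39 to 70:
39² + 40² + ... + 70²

Use ∑_{k=1}^{n} k² = n(n+1)(2n+1)/6, then subtract the first 38 terms.
∑_{k=1}^{70} k² = 70×71×141/6 = 116795
∑_{k=1}^{38} k² = 38×39×77/6 = 19019
∑_{k=39}^{70} k² = 116795 - 19019 = 97776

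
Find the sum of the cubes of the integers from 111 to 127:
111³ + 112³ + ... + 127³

Use ∑_{k=1}^{n} k³ = [n(n+1)/2]², then subtract the first 110 terms.
∑_{k=1}^{127} k³ = [127×128/2]² = 8128² = 66064384
∑_{k=1}^{110} k³ = [110×111/2]² = 6105² = 37271025
∑_{k=111}^{127} k³ = 66064384 - 37271025 = 28793359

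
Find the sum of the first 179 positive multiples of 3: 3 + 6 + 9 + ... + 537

Factor out 3: = 3(1 + 2 + ... + 179) = 3 × n(n+1)/2
= 3 × 179×180/2
= 3 × 16110
= 48330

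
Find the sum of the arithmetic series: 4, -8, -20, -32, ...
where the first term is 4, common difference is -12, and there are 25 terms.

Sₙ = n/2 × (first + last)
Last term = a + (n-1)d = 4 + (25-1)×(-12) = -284
S_25 = 25/2 × (4 + (-284))
S_25 = 25/2 × (-280) = -3500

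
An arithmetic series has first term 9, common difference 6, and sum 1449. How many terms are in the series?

Using S = n/2 × [2a + (n-1)d]
1449 = n/2 × [2(9) + (n-1)(6)]
1449 = n/2 × [18 + 6n - 6]
2898 = n × [12 + 6n]
6n² + (12)n - 2898 = 0
Discriminant: Δ = (12)² - 4(6)(-2898) = 144 + 69552 = 69696
√Δ = 264
n = [-(12) + √Δ] / (2·6) = (-12 + 264) / 12 = 252 / 12 = 21
(The negative root is discarded since n must be a positive integer.)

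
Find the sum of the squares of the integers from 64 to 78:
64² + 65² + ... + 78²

Use ∑_{k=1}^{n} k² = n(n+1)(2n+1)/6, then subtract the first 63 terms.
∑_{k=1}^{78} k² = 78×79×157/6 = 161239
∑_{k=1}^{63} k² = 63×64×127/6 = 85344
∑_{k=64}^{78} k² = 161239 - 85344 = 75895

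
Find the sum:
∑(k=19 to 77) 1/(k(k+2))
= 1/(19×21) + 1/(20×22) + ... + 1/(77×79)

Partial fractions: 1/(k(k+2)) = (1/2)[1/k - 1/(k+2)]
Telescoping leaves the first two and last two terms:
= (1/2)[1/19 + 1/20 - 1/78 - 1/79]
= 90329/2341560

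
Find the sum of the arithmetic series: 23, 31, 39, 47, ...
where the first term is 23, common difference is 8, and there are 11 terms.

Sₙ = n/2 × (first + last)
Last term = a + (n-1)d = 23 + (11-1)×8 = 103
S_11 = 11/2 × (23 + 103)
S_11 = 11/2 × 126 = 693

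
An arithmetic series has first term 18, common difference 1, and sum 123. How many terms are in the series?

Using S = n/2 × [2a + (n-1)d]
123 = n/2 × [2(18) + (n-1)(1)]
123 = n/2 × [36 + 1n - 1]
246 = n × [35 + 1n]
1n² + (35)n - 246 = 0
Discriminant: Δ = (35)² - 4(1)(-246) = 1225 + 984 = 2209
√Δ = 47
n = [-(35) + √Δ] / (2·1) = (-35 + 47) / 2 = 12 / 2 = 6
(The negative root is discarded since n must be a positive integer.)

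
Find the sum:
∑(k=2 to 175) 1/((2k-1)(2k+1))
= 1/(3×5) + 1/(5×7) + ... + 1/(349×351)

Partial fractions: 1/((2k-1)(2k+1)) = (1/2)[1/(2k-1) - 1/(2k+1)]
The series telescopes:
= (1/2)[1/3 - 1/351]
= 58/351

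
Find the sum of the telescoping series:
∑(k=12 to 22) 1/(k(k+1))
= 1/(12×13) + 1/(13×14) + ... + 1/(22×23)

Partial fractions: 1/(k(k+1)) = 1/k - 1/(k+1)
The series telescopes:
= (1/12 - 1/13) + (1/13 - 1/14) + ... + (1/22 - 1/23)
= 1/12 - 1/23
= 11/276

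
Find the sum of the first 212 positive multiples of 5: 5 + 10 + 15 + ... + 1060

Factor out 5: = 5(1 + 2 + ... + 212) = 5 × n(n+1)/2
= 5 × 212×213/2
= 5 × 22578
= 112890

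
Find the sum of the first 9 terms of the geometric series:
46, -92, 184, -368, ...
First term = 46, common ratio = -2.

Sₙ = a(1 - rⁿ) / (1 - r)
S_9 = 46(1 - (-2)^9) / (1 - (-2))
S_9 = 46(1 - (-512)) / (3)
S_9 = 7866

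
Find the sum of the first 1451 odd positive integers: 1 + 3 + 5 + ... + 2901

Sum of first n odd numbers = n²
= 1451²
= 2105401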